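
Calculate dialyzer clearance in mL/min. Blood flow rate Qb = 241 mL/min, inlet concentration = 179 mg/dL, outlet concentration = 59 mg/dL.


K = Qb * (Cb_in - Cb_out) / Cb_in
K = 241 * (179 - 59) / 179
K = 161.6 mL/min


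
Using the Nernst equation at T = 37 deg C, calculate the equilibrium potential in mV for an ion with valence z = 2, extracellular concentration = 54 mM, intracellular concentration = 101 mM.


E = (RT/(zF)) * ln(C_out/C_in)
T = 37 + 273.15 = 310.15 K
E = (8.314 * 310.15 / (2 * 96485)) * ln(54/101)
E = -8.367 mV


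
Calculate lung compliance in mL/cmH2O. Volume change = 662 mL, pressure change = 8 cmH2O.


C = dV / dP
C = 662 / 8
C = 82.75 mL/cmH2O


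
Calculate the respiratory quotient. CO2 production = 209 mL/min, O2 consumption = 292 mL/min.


RQ = VCO2 / VO2
RQ = 209 / 292
RQ = 0.7158


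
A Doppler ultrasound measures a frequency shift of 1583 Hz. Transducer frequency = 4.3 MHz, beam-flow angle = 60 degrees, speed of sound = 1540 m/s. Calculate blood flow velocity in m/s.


v = fd * c / (2 * f0 * cos(theta))
v = 1583 * 1540 / (2 * 4.3000e+06 * cos(60))
v = 0.5669 m/s


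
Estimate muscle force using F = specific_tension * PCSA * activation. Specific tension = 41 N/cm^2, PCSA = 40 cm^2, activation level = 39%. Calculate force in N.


F = sigma * PCSA * activation
F = 41 * 40 * 0.39
F = 639.6 N


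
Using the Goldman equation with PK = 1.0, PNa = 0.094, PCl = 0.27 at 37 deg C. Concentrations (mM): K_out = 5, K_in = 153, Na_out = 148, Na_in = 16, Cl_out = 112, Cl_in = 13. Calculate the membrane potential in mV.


Vm = (RT/F)*ln((PK*Ko + PNa*Nao + PCl*Cli)/(PK*Ki + PNa*Nai + PCl*Clo))
Numer = 22.422, Denom = 184.744
Vm = -56.36 mV


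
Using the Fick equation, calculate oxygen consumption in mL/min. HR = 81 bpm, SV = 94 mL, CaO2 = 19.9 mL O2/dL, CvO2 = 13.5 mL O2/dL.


CO = HR*SV = 81*94/1000 = 7.614 L/min
a-v O2 diff = 19.9 - 13.5 = 6.4 mL/dL
VO2 = CO * (CaO2-CvO2) * 10 dL/L
VO2 = 7.614 * 6.4 * 10
VO2 = 487.3 mL/min


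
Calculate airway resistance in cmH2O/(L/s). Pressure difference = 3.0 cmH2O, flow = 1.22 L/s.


R = dP / flow
R = 3.0 / 1.22
R = 2.459 cmH2O/(L/s)


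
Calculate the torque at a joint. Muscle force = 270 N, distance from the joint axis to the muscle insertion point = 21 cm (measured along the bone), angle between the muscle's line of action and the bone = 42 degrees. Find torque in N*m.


Torque = F * d * sin(theta)   (moment arm = d*sin(theta))
d = 21 cm = 0.21 m
Torque = 270 * 0.21 * sin(42)
Torque = 37.94 N*m


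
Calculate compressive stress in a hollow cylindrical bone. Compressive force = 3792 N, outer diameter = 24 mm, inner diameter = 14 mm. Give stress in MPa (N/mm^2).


A = pi*(r_o^2 - r_i^2)
r_o = 12 mm, r_i = 7 mm
A = 298.451 mm^2
sigma = F/A = 3792 / 298.451
sigma = 12.71 MPa


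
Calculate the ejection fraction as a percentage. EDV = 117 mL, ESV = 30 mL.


SV = EDV - ESV = 117 - 30 = 87 mL
EF = SV/EDV * 100 = 87/117 * 100
EF = 74.36%


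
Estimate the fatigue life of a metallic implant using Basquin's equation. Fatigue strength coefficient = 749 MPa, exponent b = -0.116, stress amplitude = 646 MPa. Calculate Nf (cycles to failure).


sigma_a = sigma_f' * (2Nf)^b
2Nf = (sigma_a/sigma_f')^(1/b)
2Nf = (646/749)^(1/-0.116)
2Nf = 3.5799196
Nf = 1.79


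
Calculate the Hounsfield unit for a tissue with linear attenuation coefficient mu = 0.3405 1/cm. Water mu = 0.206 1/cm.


HU = ((mu_tissue - mu_water) / mu_water) * 1000
HU = ((0.3405 - 0.206) / 0.206) * 1000
HU = 652.9


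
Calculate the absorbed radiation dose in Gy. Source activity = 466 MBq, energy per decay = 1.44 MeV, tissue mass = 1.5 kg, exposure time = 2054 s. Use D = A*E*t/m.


A = 466 MBq = 4.6600e+08 Bq
E = 1.44 MeV = 2.30688e-13 J
D = A*E*t/m = 4.6600e+08*2.30688e-13*2054/1.5
D = 0.1472 Gy


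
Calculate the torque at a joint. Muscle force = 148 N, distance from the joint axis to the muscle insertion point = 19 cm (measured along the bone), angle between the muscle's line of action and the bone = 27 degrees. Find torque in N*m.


Torque = F * d * sin(theta)   (moment arm = d*sin(theta))
d = 19 cm = 0.19 m
Torque = 148 * 0.19 * sin(27)
Torque = 12.77 N*m


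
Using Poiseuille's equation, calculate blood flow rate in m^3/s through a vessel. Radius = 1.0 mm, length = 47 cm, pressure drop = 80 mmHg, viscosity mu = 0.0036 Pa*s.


Q = pi*r^4*dP / (8*mu*L)
r = 0.001 m, L = 0.47 m
dP = 80 mmHg = 10665.76 Pa
Q = 2.4754e-06 m^3/s


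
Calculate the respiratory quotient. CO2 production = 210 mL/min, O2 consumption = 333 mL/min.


RQ = VCO2 / VO2
RQ = 210 / 333
RQ = 0.6306


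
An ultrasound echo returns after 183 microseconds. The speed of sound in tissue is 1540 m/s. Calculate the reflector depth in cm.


depth = c * t / 2
t = 183 us = 1.8300e-04 s
depth = 1540 * 1.8300e-04 / 2
depth = 0.14091 m = 14.091 cm


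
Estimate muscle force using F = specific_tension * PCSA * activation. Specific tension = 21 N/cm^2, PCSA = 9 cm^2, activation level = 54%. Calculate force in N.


F = sigma * PCSA * activation
F = 21 * 9 * 0.54
F = 102.1 N


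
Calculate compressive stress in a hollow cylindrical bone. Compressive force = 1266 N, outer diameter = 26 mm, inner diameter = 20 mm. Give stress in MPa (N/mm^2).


A = pi*(r_o^2 - r_i^2)
r_o = 13 mm, r_i = 10 mm
A = 216.77 mm^2
sigma = F/A = 1266 / 216.77
sigma = 5.84 MPa


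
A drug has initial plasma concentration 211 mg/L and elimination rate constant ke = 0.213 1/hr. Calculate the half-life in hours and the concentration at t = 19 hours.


t_half = ln(2) / ke = 0.693147 / 0.213 = 3.254 hr
C(t) = C0 * exp(-ke*t) = 211 * exp(-0.213*19)
C(19) = 3.687 mg/L


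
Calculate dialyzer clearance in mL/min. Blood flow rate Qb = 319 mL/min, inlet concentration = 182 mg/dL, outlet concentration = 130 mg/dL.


K = Qb * (Cb_in - Cb_out) / Cb_in
K = 319 * (182 - 130) / 182
K = 91.14 mL/min


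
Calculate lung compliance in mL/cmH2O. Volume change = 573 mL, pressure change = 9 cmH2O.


C = dV / dP
C = 573 / 9
C = 63.67 mL/cmH2O


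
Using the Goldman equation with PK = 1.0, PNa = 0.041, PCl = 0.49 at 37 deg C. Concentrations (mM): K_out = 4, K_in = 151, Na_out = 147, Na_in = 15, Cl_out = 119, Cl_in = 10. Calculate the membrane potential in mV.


Vm = (RT/F)*ln((PK*Ko + PNa*Nao + PCl*Cli)/(PK*Ki + PNa*Nai + PCl*Clo))
Numer = 14.927, Denom = 209.925
Vm = -70.65 mV


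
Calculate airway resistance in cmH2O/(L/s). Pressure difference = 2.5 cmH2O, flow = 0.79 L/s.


R = dP / flow
R = 2.5 / 0.79
R = 3.165 cmH2O/(L/s)


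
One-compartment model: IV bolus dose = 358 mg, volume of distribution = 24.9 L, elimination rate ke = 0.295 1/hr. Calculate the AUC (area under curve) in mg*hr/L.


C0 = Dose/Vd = 358/24.9 = 14.3775 mg/L
AUC = C0/ke = 14.3775/0.295
AUC = 48.74 mg*hr/L


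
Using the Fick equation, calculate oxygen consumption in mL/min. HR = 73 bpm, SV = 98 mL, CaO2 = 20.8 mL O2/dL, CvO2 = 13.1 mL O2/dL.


CO = HR*SV = 73*98/1000 = 7.154 L/min
a-v O2 diff = 20.8 - 13.1 = 7.7 mL/dL
VO2 = CO * (CaO2-CvO2) * 10 dL/L
VO2 = 7.154 * 7.7 * 10
VO2 = 550.9 mL/min


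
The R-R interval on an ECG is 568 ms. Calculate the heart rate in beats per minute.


HR = 60 / RR_interval(s)
RR = 568 ms = 0.568 s
HR = 60 / 0.568 = 105.6 bpm


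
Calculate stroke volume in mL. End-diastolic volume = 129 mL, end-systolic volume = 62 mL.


SV = EDV - ESV
SV = 129 - 62
SV = 67 mL


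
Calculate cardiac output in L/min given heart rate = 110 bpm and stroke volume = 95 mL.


CO = HR * SV
CO = 110 * 95 / 1000
CO = 10.45 L/min


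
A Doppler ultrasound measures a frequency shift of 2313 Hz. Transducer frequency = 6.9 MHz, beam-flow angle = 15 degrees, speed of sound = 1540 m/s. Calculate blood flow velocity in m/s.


v = fd * c / (2 * f0 * cos(theta))
v = 2313 * 1540 / (2 * 6.9000e+06 * cos(15))
v = 0.2672 m/s


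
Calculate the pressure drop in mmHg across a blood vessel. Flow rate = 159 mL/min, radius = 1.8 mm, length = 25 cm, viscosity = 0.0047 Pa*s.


dP = 8*mu*L*Q / (pi*r^4)
Q = 159 mL/min = 2.65e-06 m^3/s
dP = 755.325 Pa = 755.325 / 133.322 mmHg = 5.665 mmHg


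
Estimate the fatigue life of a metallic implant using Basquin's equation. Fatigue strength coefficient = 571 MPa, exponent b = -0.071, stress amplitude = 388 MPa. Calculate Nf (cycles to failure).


sigma_a = sigma_f' * (2Nf)^b
2Nf = (sigma_a/sigma_f')^(1/b)
2Nf = (388/571)^(1/-0.071)
2Nf = 230.90961
Nf = 115.5


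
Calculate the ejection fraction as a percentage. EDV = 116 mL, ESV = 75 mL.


SV = EDV - ESV = 116 - 75 = 41 mL
EF = SV/EDV * 100 = 41/116 * 100
EF = 35.34%


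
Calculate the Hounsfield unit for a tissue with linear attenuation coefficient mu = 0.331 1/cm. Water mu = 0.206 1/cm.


HU = ((mu_tissue - mu_water) / mu_water) * 1000
HU = ((0.331 - 0.206) / 0.206) * 1000
HU = 606.8


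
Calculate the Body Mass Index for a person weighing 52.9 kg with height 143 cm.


BMI = weight / height^2
height = 143 cm = 1.43 m
BMI = 52.9 / 1.43^2
BMI = 25.87 kg/m^2


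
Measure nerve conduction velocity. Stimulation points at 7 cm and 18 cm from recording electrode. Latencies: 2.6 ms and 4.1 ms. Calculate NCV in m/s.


Distance = (18 - 7) / 100 = 0.11 m
dt = (4.1 - 2.6) / 1000 = 0.0015 s
NCV = dist / dt = 73.33 m/s


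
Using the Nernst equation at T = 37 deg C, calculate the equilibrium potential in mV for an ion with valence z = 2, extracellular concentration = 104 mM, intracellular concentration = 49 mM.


E = (RT/(zF)) * ln(C_out/C_in)
T = 37 + 273.15 = 310.15 K
E = (8.314 * 310.15 / (2 * 96485)) * ln(104/49)
E = 10.06 mV


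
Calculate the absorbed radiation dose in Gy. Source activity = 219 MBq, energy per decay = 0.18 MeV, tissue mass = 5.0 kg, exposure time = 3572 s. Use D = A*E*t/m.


A = 219 MBq = 2.1900e+08 Bq
E = 0.18 MeV = 2.8836e-14 J
D = A*E*t/m = 2.1900e+08*2.8836e-14*3572/5.0
D = 0.004511 Gy


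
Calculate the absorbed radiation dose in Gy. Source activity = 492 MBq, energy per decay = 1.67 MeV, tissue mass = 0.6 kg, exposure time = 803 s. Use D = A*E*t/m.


A = 492 MBq = 4.9200e+08 Bq
E = 1.67 MeV = 2.67534e-13 J
D = A*E*t/m = 4.9200e+08*2.67534e-13*803/0.6
D = 0.1762 Gy


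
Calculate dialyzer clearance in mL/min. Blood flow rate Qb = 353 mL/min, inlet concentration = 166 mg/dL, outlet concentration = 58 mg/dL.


K = Qb * (Cb_in - Cb_out) / Cb_in
K = 353 * (166 - 58) / 166
K = 229.7 mL/min


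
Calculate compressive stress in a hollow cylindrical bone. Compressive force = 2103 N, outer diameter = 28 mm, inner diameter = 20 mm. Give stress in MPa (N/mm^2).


A = pi*(r_o^2 - r_i^2)
r_o = 14 mm, r_i = 10 mm
A = 301.593 mm^2
sigma = F/A = 2103 / 301.593
sigma = 6.973 MPa


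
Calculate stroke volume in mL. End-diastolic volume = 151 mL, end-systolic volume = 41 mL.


SV = EDV - ESV
SV = 151 - 41
SV = 110 mL


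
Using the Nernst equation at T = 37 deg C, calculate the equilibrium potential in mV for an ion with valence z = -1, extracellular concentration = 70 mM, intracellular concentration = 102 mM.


E = (RT/(zF)) * ln(C_out/C_in)
T = 37 + 273.15 = 310.15 K
E = (8.314 * 310.15 / (-1 * 96485)) * ln(70/102)
E = 10.06 mV


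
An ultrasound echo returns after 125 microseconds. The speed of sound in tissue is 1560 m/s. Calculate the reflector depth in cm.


depth = c * t / 2
t = 125 us = 1.2500e-04 s
depth = 1560 * 1.2500e-04 / 2
depth = 0.0975 m = 9.75 cm


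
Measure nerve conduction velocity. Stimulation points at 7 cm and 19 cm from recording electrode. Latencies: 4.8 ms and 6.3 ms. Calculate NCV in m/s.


Distance = (19 - 7) / 100 = 0.12 m
dt = (6.3 - 4.8) / 1000 = 0.0015 s
NCV = dist / dt = 80 m/s


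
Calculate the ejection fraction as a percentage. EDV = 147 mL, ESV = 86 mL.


SV = EDV - ESV = 147 - 86 = 61 mL
EF = SV/EDV * 100 = 61/147 * 100
EF = 41.5%


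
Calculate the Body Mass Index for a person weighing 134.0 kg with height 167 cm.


BMI = weight / height^2
height = 167 cm = 1.67 m
BMI = 134.0 / 1.67^2
BMI = 48.05 kg/m^2


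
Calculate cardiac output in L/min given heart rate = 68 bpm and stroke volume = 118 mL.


CO = HR * SV
CO = 68 * 118 / 1000
CO = 8.024 L/min


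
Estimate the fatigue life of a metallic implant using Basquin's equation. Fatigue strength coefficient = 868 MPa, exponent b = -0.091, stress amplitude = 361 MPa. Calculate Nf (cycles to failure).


sigma_a = sigma_f' * (2Nf)^b
2Nf = (sigma_a/sigma_f')^(1/b)
2Nf = (361/868)^(1/-0.091)
2Nf = 15379.804
Nf = 7690


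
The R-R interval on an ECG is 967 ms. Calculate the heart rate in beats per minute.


HR = 60 / RR_interval(s)
RR = 967 ms = 0.967 s
HR = 60 / 0.967 = 62.05 bpm


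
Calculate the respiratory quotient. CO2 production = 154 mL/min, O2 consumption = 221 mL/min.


RQ = VCO2 / VO2
RQ = 154 / 221
RQ = 0.6968


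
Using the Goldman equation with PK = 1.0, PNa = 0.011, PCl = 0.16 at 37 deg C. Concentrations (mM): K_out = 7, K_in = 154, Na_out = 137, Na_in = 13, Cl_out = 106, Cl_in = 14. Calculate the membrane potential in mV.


Vm = (RT/F)*ln((PK*Ko + PNa*Nao + PCl*Cli)/(PK*Ki + PNa*Nai + PCl*Clo))
Numer = 10.747, Denom = 171.103
Vm = -73.97 mV


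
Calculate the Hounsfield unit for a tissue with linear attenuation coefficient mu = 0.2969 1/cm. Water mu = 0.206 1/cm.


HU = ((mu_tissue - mu_water) / mu_water) * 1000
HU = ((0.2969 - 0.206) / 0.206) * 1000
HU = 441.3


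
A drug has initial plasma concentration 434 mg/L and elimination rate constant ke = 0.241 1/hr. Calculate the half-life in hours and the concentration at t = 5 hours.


t_half = ln(2) / ke = 0.693147 / 0.241 = 2.876 hr
C(t) = C0 * exp(-ke*t) = 434 * exp(-0.241*5)
C(5) = 130.1 mg/L


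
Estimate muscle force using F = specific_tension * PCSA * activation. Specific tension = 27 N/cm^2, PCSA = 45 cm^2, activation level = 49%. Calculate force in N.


F = sigma * PCSA * activation
F = 27 * 45 * 0.49
F = 595.4 N


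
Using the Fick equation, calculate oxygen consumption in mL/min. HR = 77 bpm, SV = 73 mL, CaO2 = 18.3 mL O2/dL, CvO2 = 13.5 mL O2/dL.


CO = HR*SV = 77*73/1000 = 5.621 L/min
a-v O2 diff = 18.3 - 13.5 = 4.8 mL/dL
VO2 = CO * (CaO2-CvO2) * 10 dL/L
VO2 = 5.621 * 4.8 * 10
VO2 = 269.8 mL/min


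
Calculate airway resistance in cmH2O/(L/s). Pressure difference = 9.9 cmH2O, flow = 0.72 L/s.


R = dP / flow
R = 9.9 / 0.72
R = 13.75 cmH2O/(L/s)


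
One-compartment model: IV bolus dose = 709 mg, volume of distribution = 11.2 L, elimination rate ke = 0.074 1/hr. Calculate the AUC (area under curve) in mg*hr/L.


C0 = Dose/Vd = 709/11.2 = 63.3036 mg/L
AUC = C0/ke = 63.3036/0.074
AUC = 855.5 mg*hr/L


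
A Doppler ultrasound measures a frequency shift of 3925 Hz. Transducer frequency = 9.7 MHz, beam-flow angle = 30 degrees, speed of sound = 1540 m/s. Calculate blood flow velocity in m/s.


v = fd * c / (2 * f0 * cos(theta))
v = 3925 * 1540 / (2 * 9.7000e+06 * cos(30))
v = 0.3598 m/s


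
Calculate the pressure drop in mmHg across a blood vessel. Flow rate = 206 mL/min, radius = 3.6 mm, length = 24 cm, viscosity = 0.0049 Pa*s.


dP = 8*mu*L*Q / (pi*r^4)
Q = 206 mL/min = 3.43333e-06 m^3/s
dP = 61.2143 Pa = 61.2143 / 133.322 mmHg = 0.4591 mmHg


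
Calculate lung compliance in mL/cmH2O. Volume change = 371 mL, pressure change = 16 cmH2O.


C = dV / dP
C = 371 / 16
C = 23.19 mL/cmH2O


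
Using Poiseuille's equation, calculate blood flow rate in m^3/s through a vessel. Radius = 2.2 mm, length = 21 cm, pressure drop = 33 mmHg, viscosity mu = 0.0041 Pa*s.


Q = pi*r^4*dP / (8*mu*L)
r = 0.0022 m, L = 0.21 m
dP = 33 mmHg = 4399.626 Pa
Q = 4.7007e-05 m^3/s


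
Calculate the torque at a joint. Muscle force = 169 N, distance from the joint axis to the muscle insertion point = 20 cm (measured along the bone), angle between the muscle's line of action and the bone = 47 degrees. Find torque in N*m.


Torque = F * d * sin(theta)   (moment arm = d*sin(theta))
d = 20 cm = 0.2 m
Torque = 169 * 0.2 * sin(47)
Torque = 24.72 N*m


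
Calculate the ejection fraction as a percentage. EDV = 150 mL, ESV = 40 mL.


SV = EDV - ESV = 150 - 40 = 110 mL
EF = SV/EDV * 100 = 110/150 * 100
EF = 73.33%


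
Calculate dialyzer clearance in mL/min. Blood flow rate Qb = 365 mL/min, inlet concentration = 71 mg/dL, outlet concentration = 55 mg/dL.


K = Qb * (Cb_in - Cb_out) / Cb_in
K = 365 * (71 - 55) / 71
K = 82.25 mL/min


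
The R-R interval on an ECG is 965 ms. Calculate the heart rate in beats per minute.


HR = 60 / RR_interval(s)
RR = 965 ms = 0.965 s
HR = 60 / 0.965 = 62.18 bpm


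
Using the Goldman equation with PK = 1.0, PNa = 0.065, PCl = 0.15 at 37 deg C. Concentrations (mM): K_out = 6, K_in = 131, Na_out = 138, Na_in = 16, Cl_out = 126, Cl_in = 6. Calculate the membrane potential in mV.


Vm = (RT/F)*ln((PK*Ko + PNa*Nao + PCl*Cli)/(PK*Ki + PNa*Nai + PCl*Clo))
Numer = 15.87, Denom = 150.94
Vm = -60.2 mV


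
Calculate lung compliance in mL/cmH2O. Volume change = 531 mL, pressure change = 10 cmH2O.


C = dV / dP
C = 531 / 10
C = 53.1 mL/cmH2O


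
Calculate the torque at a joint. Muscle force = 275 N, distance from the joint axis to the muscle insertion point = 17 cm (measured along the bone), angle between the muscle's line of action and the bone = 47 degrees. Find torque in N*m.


Torque = F * d * sin(theta)   (moment arm = d*sin(theta))
d = 17 cm = 0.17 m
Torque = 275 * 0.17 * sin(47)
Torque = 34.19 N*m


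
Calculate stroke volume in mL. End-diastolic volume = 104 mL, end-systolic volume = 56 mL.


SV = EDV - ESV
SV = 104 - 56
SV = 48 mL


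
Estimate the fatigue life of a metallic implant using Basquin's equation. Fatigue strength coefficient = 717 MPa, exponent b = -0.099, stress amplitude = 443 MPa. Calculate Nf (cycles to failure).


sigma_a = sigma_f' * (2Nf)^b
2Nf = (sigma_a/sigma_f')^(1/b)
2Nf = (443/717)^(1/-0.099)
2Nf = 129.50218
Nf = 64.75


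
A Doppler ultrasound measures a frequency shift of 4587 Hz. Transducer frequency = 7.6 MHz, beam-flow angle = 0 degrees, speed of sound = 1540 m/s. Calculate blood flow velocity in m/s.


v = fd * c / (2 * f0 * cos(theta))
v = 4587 * 1540 / (2 * 7.6000e+06 * cos(0))
v = 0.4647 m/s


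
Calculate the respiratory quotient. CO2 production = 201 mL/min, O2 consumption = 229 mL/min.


RQ = VCO2 / VO2
RQ = 201 / 229
RQ = 0.8777


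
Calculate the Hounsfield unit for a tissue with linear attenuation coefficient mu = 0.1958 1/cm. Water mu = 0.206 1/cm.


HU = ((mu_tissue - mu_water) / mu_water) * 1000
HU = ((0.1958 - 0.206) / 0.206) * 1000
HU = -49.51


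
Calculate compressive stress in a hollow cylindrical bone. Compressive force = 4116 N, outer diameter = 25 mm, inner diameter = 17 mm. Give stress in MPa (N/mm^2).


A = pi*(r_o^2 - r_i^2)
r_o = 12.5 mm, r_i = 8.5 mm
A = 263.894 mm^2
sigma = F/A = 4116 / 263.894
sigma = 15.6 MPa


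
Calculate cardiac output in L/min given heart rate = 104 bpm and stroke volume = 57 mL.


CO = HR * SV
CO = 104 * 57 / 1000
CO = 5.928 L/min


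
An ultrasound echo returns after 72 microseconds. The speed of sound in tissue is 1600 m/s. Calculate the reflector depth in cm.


depth = c * t / 2
t = 72 us = 7.2000e-05 s
depth = 1600 * 7.2000e-05 / 2
depth = 0.0576 m = 5.76 cm


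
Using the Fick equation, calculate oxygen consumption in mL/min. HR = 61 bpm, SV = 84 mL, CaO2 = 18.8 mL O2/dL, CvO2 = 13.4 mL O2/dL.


CO = HR*SV = 61*84/1000 = 5.124 L/min
a-v O2 diff = 18.8 - 13.4 = 5.4 mL/dL
VO2 = CO * (CaO2-CvO2) * 10 dL/L
VO2 = 5.124 * 5.4 * 10
VO2 = 276.7 mL/min


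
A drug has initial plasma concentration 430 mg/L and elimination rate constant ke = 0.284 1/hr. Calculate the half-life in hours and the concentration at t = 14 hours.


t_half = ln(2) / ke = 0.693147 / 0.284 = 2.441 hr
C(t) = C0 * exp(-ke*t) = 430 * exp(-0.284*14)
C(14) = 8.067 mg/L


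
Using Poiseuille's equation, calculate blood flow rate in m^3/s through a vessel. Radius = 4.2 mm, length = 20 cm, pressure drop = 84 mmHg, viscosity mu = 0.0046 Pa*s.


Q = pi*r^4*dP / (8*mu*L)
r = 0.0042 m, L = 0.2 m
dP = 84 mmHg = 11199.048 Pa
Q = 0.001487 m^3/s


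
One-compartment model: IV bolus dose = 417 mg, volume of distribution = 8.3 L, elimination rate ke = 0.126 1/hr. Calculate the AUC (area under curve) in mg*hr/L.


C0 = Dose/Vd = 417/8.3 = 50.241 mg/L
AUC = C0/ke = 50.241/0.126
AUC = 398.7 mg*hr/L


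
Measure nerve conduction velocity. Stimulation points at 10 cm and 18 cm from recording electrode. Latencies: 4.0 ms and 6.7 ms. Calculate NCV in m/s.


Distance = (18 - 10) / 100 = 0.08 m
dt = (6.7 - 4.0) / 1000 = 0.0027 s
NCV = dist / dt = 29.63 m/s


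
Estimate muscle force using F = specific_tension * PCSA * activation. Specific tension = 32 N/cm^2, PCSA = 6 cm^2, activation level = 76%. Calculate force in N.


F = sigma * PCSA * activation
F = 32 * 6 * 0.76
F = 145.9 N


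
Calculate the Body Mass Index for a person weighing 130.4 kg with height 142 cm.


BMI = weight / height^2
height = 142 cm = 1.42 m
BMI = 130.4 / 1.42^2
BMI = 64.67 kg/m^2


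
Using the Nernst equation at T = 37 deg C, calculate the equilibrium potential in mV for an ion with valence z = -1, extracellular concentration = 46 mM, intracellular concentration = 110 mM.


E = (RT/(zF)) * ln(C_out/C_in)
T = 37 + 273.15 = 310.15 K
E = (8.314 * 310.15 / (-1 * 96485)) * ln(46/110)
E = 23.3 mV


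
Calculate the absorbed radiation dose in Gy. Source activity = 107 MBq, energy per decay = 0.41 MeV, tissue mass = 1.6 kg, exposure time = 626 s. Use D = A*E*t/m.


A = 107 MBq = 1.0700e+08 Bq
E = 0.41 MeV = 6.5682e-14 J
D = A*E*t/m = 1.0700e+08*6.5682e-14*626/1.6
D = 0.00275 Gy


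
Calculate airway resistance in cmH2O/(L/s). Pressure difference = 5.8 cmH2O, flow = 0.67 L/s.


R = dP / flow
R = 5.8 / 0.67
R = 8.657 cmH2O/(L/s)


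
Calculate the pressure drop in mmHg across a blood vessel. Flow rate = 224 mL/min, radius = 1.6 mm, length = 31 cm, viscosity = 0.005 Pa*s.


dP = 8*mu*L*Q / (pi*r^4)
Q = 224 mL/min = 3.73333e-06 m^3/s
dP = 2248.48 Pa = 2248.48 / 133.322 mmHg = 16.87 mmHg


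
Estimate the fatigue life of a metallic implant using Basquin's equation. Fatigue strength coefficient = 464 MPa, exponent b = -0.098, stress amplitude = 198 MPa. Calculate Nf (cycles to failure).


sigma_a = sigma_f' * (2Nf)^b
2Nf = (sigma_a/sigma_f')^(1/b)
2Nf = (198/464)^(1/-0.098)
2Nf = 5943.0319
Nf = 2972


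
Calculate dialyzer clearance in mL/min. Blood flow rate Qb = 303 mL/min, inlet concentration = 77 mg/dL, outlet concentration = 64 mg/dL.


K = Qb * (Cb_in - Cb_out) / Cb_in
K = 303 * (77 - 64) / 77
K = 51.16 mL/min


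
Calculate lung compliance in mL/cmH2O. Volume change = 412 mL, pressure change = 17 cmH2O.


C = dV / dP
C = 412 / 17
C = 24.24 mL/cmH2O


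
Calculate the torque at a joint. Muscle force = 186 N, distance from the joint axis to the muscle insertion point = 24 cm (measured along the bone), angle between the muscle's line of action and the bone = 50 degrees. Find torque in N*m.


Torque = F * d * sin(theta)   (moment arm = d*sin(theta))
d = 24 cm = 0.24 m
Torque = 186 * 0.24 * sin(50)
Torque = 34.2 N*m


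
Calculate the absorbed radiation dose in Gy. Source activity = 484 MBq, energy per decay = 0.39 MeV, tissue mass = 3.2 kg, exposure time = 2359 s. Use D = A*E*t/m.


A = 484 MBq = 4.8400e+08 Bq
E = 0.39 MeV = 6.2478e-14 J
D = A*E*t/m = 4.8400e+08*6.2478e-14*2359/3.2
D = 0.02229 Gy


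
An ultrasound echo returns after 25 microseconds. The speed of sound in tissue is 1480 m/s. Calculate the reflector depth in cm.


depth = c * t / 2
t = 25 us = 2.5000e-05 s
depth = 1480 * 2.5000e-05 / 2
depth = 0.0185 m = 1.85 cm


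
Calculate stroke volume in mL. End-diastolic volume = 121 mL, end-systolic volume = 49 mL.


SV = EDV - ESV
SV = 121 - 49
SV = 72 mL


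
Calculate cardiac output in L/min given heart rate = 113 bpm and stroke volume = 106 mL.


CO = HR * SV
CO = 113 * 106 / 1000
CO = 11.98 L/min


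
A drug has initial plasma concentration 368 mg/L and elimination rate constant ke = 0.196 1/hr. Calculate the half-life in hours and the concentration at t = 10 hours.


t_half = ln(2) / ke = 0.693147 / 0.196 = 3.536 hr
C(t) = C0 * exp(-ke*t) = 368 * exp(-0.196*10)
C(10) = 51.84 mg/L


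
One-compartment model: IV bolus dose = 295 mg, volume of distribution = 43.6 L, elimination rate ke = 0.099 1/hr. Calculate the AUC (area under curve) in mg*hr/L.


C0 = Dose/Vd = 295/43.6 = 6.76606 mg/L
AUC = C0/ke = 6.76606/0.099
AUC = 68.34 mg*hr/L


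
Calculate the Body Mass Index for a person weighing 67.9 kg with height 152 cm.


BMI = weight / height^2
height = 152 cm = 1.52 m
BMI = 67.9 / 1.52^2
BMI = 29.39 kg/m^2


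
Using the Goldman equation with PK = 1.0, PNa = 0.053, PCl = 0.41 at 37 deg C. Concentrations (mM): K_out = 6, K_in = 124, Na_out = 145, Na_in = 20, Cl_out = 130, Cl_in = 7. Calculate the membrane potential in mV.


Vm = (RT/F)*ln((PK*Ko + PNa*Nao + PCl*Cli)/(PK*Ki + PNa*Nai + PCl*Clo))
Numer = 16.555, Denom = 178.36
Vm = -63.53 mV


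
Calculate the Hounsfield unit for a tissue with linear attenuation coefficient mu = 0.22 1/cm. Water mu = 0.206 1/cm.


HU = ((mu_tissue - mu_water) / mu_water) * 1000
HU = ((0.22 - 0.206) / 0.206) * 1000
HU = 67.96


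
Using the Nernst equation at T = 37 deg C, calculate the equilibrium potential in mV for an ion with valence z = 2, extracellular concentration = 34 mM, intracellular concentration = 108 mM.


E = (RT/(zF)) * ln(C_out/C_in)
T = 37 + 273.15 = 310.15 K
E = (8.314 * 310.15 / (2 * 96485)) * ln(34/108)
E = -15.44 mV


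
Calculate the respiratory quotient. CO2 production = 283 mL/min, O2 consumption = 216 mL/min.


RQ = VCO2 / VO2
RQ = 283 / 216
RQ = 1.31


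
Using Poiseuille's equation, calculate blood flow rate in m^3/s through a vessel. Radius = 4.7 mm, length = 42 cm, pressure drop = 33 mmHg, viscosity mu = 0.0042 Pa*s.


Q = pi*r^4*dP / (8*mu*L)
r = 0.0047 m, L = 0.42 m
dP = 33 mmHg = 4399.626 Pa
Q = 4.7793e-04 m^3/s


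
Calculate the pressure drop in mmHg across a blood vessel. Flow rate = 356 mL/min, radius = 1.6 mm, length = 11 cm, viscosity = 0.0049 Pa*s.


dP = 8*mu*L*Q / (pi*r^4)
Q = 356 mL/min = 5.93333e-06 m^3/s
dP = 1242.65 Pa = 1242.65 / 133.322 mmHg = 9.321 mmHg


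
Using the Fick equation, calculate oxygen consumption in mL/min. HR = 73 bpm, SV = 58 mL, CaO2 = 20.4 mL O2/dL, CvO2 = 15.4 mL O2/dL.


CO = HR*SV = 73*58/1000 = 4.234 L/min
a-v O2 diff = 20.4 - 15.4 = 5 mL/dL
VO2 = CO * (CaO2-CvO2) * 10 dL/L
VO2 = 4.234 * 5 * 10
VO2 = 211.7 mL/min


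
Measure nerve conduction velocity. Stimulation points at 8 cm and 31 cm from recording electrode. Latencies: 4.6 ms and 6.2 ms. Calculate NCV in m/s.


Distance = (31 - 8) / 100 = 0.23 m
dt = (6.2 - 4.6) / 1000 = 0.0016 s
NCV = dist / dt = 143.7 m/s


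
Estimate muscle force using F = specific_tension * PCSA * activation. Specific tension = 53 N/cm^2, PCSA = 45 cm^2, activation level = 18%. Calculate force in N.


F = sigma * PCSA * activation
F = 53 * 45 * 0.18
F = 429.3 N


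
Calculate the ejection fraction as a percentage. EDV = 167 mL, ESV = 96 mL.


SV = EDV - ESV = 167 - 96 = 71 mL
EF = SV/EDV * 100 = 71/167 * 100
EF = 42.51%


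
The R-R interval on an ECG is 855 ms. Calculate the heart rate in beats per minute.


HR = 60 / RR_interval(s)
RR = 855 ms = 0.855 s
HR = 60 / 0.855 = 70.18 bpm


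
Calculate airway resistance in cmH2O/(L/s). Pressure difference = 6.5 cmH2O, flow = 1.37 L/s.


R = dP / flow
R = 6.5 / 1.37
R = 4.745 cmH2O/(L/s)


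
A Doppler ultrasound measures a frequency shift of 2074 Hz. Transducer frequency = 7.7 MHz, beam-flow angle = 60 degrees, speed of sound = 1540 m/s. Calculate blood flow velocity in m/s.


v = fd * c / (2 * f0 * cos(theta))
v = 2074 * 1540 / (2 * 7.7000e+06 * cos(60))
v = 0.4148 m/s


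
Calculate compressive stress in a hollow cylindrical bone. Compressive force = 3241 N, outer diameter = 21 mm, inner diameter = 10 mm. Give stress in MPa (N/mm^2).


A = pi*(r_o^2 - r_i^2)
r_o = 10.5 mm, r_i = 5 mm
A = 267.821 mm^2
sigma = F/A = 3241 / 267.821
sigma = 12.1 MPa


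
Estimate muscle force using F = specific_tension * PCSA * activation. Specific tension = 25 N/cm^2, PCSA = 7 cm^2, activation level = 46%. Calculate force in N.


F = sigma * PCSA * activation
F = 25 * 7 * 0.46
F = 80.5 N


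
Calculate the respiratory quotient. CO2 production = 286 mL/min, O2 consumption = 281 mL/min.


RQ = VCO2 / VO2
RQ = 286 / 281
RQ = 1.018


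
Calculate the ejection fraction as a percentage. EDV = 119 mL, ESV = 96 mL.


SV = EDV - ESV = 119 - 96 = 23 mL
EF = SV/EDV * 100 = 23/119 * 100
EF = 19.33%


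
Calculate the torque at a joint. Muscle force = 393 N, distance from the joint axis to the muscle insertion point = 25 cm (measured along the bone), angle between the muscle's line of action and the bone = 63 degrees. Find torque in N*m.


Torque = F * d * sin(theta)   (moment arm = d*sin(theta))
d = 25 cm = 0.25 m
Torque = 393 * 0.25 * sin(63)
Torque = 87.54 N*m


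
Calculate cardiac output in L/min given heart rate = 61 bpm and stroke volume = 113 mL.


CO = HR * SV
CO = 61 * 113 / 1000
CO = 6.893 L/min


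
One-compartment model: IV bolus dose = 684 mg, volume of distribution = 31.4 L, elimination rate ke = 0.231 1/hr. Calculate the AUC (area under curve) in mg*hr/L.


C0 = Dose/Vd = 684/31.4 = 21.7834 mg/L
AUC = C0/ke = 21.7834/0.231
AUC = 94.3 mg*hr/L


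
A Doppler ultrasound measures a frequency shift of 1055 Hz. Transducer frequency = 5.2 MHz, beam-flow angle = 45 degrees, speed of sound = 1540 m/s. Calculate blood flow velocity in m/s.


v = fd * c / (2 * f0 * cos(theta))
v = 1055 * 1540 / (2 * 5.2000e+06 * cos(45))
v = 0.2209 m/s


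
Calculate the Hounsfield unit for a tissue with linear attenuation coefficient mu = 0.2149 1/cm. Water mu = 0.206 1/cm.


HU = ((mu_tissue - mu_water) / mu_water) * 1000
HU = ((0.2149 - 0.206) / 0.206) * 1000
HU = 43.2


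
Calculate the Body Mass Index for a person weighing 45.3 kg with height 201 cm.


BMI = weight / height^2
height = 201 cm = 2.01 m
BMI = 45.3 / 2.01^2
BMI = 11.21 kg/m^2


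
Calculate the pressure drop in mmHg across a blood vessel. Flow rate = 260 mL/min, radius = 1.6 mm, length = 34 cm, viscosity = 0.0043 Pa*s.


dP = 8*mu*L*Q / (pi*r^4)
Q = 260 mL/min = 4.33333e-06 m^3/s
dP = 2461.67 Pa = 2461.67 / 133.322 mmHg = 18.46 mmHg


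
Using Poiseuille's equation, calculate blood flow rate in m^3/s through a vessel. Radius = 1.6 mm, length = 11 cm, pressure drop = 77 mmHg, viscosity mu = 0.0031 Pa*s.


Q = pi*r^4*dP / (8*mu*L)
r = 0.0016 m, L = 0.11 m
dP = 77 mmHg = 10265.794 Pa
Q = 7.7478e-05 m^3/s


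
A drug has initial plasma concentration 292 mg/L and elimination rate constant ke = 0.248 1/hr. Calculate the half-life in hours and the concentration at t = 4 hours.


t_half = ln(2) / ke = 0.693147 / 0.248 = 2.795 hr
C(t) = C0 * exp(-ke*t) = 292 * exp(-0.248*4)
C(4) = 108.3 mg/L


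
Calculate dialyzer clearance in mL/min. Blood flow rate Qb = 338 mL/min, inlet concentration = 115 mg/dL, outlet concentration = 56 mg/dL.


K = Qb * (Cb_in - Cb_out) / Cb_in
K = 338 * (115 - 56) / 115
K = 173.4 mL/min


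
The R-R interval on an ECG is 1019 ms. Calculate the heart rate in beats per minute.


HR = 60 / RR_interval(s)
RR = 1019 ms = 1.019 s
HR = 60 / 1.019 = 58.88 bpm


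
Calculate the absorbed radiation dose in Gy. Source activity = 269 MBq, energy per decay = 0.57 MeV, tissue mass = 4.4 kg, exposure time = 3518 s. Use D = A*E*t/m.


A = 269 MBq = 2.6900e+08 Bq
E = 0.57 MeV = 9.1314e-14 J
D = A*E*t/m = 2.6900e+08*9.1314e-14*3518/4.4
D = 0.01964 Gy


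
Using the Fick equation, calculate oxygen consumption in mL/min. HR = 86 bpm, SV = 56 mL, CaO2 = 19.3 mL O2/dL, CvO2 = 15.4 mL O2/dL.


CO = HR*SV = 86*56/1000 = 4.816 L/min
a-v O2 diff = 19.3 - 15.4 = 3.9 mL/dL
VO2 = CO * (CaO2-CvO2) * 10 dL/L
VO2 = 4.816 * 3.9 * 10
VO2 = 187.8 mL/min


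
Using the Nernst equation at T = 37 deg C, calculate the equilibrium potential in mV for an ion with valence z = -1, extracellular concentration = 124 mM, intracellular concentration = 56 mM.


E = (RT/(zF)) * ln(C_out/C_in)
T = 37 + 273.15 = 310.15 K
E = (8.314 * 310.15 / (-1 * 96485)) * ln(124/56)
E = -21.24 mV


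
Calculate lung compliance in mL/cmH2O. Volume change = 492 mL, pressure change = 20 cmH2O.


C = dV / dP
C = 492 / 20
C = 24.6 mL/cmH2O


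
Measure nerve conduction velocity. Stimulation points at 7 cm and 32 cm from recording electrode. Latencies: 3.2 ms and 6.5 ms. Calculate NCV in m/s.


Distance = (32 - 7) / 100 = 0.25 m
dt = (6.5 - 3.2) / 1000 = 0.0033 s
NCV = dist / dt = 75.76 m/s


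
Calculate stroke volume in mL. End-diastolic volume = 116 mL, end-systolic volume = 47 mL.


SV = EDV - ESV
SV = 116 - 47
SV = 69 mL


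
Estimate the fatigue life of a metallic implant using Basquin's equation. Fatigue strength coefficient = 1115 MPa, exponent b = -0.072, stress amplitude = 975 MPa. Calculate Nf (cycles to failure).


sigma_a = sigma_f' * (2Nf)^b
2Nf = (sigma_a/sigma_f')^(1/b)
2Nf = (975/1115)^(1/-0.072)
2Nf = 6.4462783
Nf = 3.223


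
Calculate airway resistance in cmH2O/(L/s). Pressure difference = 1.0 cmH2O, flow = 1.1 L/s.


R = dP / flow
R = 1.0 / 1.1
R = 0.9091 cmH2O/(L/s)


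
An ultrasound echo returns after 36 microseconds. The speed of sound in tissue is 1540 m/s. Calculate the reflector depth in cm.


depth = c * t / 2
t = 36 us = 3.6000e-05 s
depth = 1540 * 3.6000e-05 / 2
depth = 0.02772 m = 2.772 cm


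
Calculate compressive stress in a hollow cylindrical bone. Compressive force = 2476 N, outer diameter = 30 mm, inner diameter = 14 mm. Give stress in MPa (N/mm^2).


A = pi*(r_o^2 - r_i^2)
r_o = 15 mm, r_i = 7 mm
A = 552.92 mm^2
sigma = F/A = 2476 / 552.92
sigma = 4.478 MPa


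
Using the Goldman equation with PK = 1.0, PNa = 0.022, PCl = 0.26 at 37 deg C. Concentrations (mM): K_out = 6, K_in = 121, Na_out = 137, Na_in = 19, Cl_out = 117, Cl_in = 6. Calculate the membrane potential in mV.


Vm = (RT/F)*ln((PK*Ko + PNa*Nao + PCl*Cli)/(PK*Ki + PNa*Nai + PCl*Clo))
Numer = 10.574, Denom = 151.838
Vm = -71.21 mV


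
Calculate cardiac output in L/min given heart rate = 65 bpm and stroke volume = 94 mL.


CO = HR * SV
CO = 65 * 94 / 1000
CO = 6.11 L/min


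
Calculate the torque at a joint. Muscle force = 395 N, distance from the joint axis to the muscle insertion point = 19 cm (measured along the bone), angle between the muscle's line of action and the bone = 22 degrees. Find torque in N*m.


Torque = F * d * sin(theta)   (moment arm = d*sin(theta))
d = 19 cm = 0.19 m
Torque = 395 * 0.19 * sin(22)
Torque = 28.11 N*m


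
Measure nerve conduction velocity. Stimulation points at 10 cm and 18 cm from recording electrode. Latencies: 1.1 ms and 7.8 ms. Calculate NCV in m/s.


Distance = (18 - 10) / 100 = 0.08 m
dt = (7.8 - 1.1) / 1000 = 0.0067 s
NCV = dist / dt = 11.94 m/s


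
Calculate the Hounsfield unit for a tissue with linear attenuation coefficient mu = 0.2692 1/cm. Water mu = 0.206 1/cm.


HU = ((mu_tissue - mu_water) / mu_water) * 1000
HU = ((0.2692 - 0.206) / 0.206) * 1000
HU = 306.8


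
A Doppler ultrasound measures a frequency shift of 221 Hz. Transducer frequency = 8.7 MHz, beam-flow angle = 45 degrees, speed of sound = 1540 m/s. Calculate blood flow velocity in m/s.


v = fd * c / (2 * f0 * cos(theta))
v = 221 * 1540 / (2 * 8.7000e+06 * cos(45))
v = 0.02766 m/s


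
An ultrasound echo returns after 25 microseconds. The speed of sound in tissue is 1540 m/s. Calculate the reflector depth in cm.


depth = c * t / 2
t = 25 us = 2.5000e-05 s
depth = 1540 * 2.5000e-05 / 2
depth = 0.01925 m = 1.925 cm


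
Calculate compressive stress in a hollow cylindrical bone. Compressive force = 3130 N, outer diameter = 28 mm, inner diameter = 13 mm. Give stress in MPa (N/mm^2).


A = pi*(r_o^2 - r_i^2)
r_o = 14 mm, r_i = 6.5 mm
A = 483.02 mm^2
sigma = F/A = 3130 / 483.02
sigma = 6.48 MPa


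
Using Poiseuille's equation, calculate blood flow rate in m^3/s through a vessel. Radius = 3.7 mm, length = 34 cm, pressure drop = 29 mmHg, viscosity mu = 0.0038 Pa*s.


Q = pi*r^4*dP / (8*mu*L)
r = 0.0037 m, L = 0.34 m
dP = 29 mmHg = 3866.338 Pa
Q = 2.2024e-04 m^3/s


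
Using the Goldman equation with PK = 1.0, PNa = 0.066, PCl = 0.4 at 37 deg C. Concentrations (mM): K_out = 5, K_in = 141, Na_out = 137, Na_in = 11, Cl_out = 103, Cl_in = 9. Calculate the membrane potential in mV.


Vm = (RT/F)*ln((PK*Ko + PNa*Nao + PCl*Cli)/(PK*Ki + PNa*Nai + PCl*Clo))
Numer = 17.642, Denom = 182.926
Vm = -62.51 mV


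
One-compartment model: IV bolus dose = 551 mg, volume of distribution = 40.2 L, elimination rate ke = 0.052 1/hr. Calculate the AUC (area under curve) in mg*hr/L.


C0 = Dose/Vd = 551/40.2 = 13.7065 mg/L
AUC = C0/ke = 13.7065/0.052
AUC = 263.6 mg*hr/L


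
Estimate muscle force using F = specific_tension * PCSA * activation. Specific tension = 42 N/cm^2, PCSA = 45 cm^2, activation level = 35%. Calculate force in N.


F = sigma * PCSA * activation
F = 42 * 45 * 0.35
F = 661.5 N


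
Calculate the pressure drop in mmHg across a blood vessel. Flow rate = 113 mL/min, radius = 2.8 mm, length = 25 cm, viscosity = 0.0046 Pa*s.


dP = 8*mu*L*Q / (pi*r^4)
Q = 113 mL/min = 1.88333e-06 m^3/s
dP = 89.7289 Pa = 89.7289 / 133.322 mmHg = 0.673 mmHg


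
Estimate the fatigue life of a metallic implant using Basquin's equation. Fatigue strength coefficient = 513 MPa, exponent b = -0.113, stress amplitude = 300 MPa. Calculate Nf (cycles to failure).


sigma_a = sigma_f' * (2Nf)^b
2Nf = (sigma_a/sigma_f')^(1/b)
2Nf = (300/513)^(1/-0.113)
2Nf = 115.32208
Nf = 57.66


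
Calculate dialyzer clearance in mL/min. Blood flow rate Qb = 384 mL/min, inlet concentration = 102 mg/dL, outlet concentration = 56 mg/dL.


K = Qb * (Cb_in - Cb_out) / Cb_in
K = 384 * (102 - 56) / 102
K = 173.2 mL/min


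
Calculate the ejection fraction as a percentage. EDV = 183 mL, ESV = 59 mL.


SV = EDV - ESV = 183 - 59 = 124 mL
EF = SV/EDV * 100 = 124/183 * 100
EF = 67.76%


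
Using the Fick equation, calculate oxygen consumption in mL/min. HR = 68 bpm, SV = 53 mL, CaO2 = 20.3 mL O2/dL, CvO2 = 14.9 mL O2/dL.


CO = HR*SV = 68*53/1000 = 3.604 L/min
a-v O2 diff = 20.3 - 14.9 = 5.4 mL/dL
VO2 = CO * (CaO2-CvO2) * 10 dL/L
VO2 = 3.604 * 5.4 * 10
VO2 = 194.6 mL/min


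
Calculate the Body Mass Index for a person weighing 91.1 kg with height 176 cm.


BMI = weight / height^2
height = 176 cm = 1.76 m
BMI = 91.1 / 1.76^2
BMI = 29.41 kg/m^2


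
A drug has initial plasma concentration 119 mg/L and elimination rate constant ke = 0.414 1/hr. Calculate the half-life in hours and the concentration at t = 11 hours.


t_half = ln(2) / ke = 0.693147 / 0.414 = 1.674 hr
C(t) = C0 * exp(-ke*t) = 119 * exp(-0.414*11)
C(11) = 1.252 mg/L


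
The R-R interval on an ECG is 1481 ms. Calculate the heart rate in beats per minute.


HR = 60 / RR_interval(s)
RR = 1481 ms = 1.481 s
HR = 60 / 1.481 = 40.51 bpm


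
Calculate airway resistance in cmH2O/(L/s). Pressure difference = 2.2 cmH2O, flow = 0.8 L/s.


R = dP / flow
R = 2.2 / 0.8
R = 2.75 cmH2O/(L/s)


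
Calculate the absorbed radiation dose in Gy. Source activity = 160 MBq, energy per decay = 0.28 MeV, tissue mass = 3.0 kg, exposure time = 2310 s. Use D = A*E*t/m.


A = 160 MBq = 1.6000e+08 Bq
E = 0.28 MeV = 4.4856e-14 J
D = A*E*t/m = 1.6000e+08*4.4856e-14*2310/3.0
D = 0.005526 Gy


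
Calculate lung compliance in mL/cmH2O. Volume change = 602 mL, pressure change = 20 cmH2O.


C = dV / dP
C = 602 / 20
C = 30.1 mL/cmH2O
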